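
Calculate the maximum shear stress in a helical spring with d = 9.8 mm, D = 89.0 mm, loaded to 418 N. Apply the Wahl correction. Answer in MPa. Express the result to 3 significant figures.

117 MPa

Spring index C = D/d = 89.0/9.8 = 9.0816
K_W = (4C−1)/(4C−4) + 0.615/C = 35.327/32.327 + 0.0677 = 1.1605
τ₀ = 8FD/(πd³) = 8·418·89.0/(π·9.8³) = 297616/2956.8 = 100.65 MPa
τ_max = K·τ₀ = 1.1605 × 100.65 = 116.81 MPa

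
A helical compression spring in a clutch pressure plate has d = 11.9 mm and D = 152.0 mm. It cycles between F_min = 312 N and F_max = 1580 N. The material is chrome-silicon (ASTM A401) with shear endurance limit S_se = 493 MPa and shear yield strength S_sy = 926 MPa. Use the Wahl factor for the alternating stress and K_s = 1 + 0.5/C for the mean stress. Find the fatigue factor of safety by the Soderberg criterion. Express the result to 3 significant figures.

1.75

C = D/d = 152.0/11.9 = 12.7731; K_W = (4C−1)/(4C−4)+0.615/C = 1.1119; K_s = 1+0.5/C = 1.0391
F_a = (F_max−F_min)/2 = 634 N; F_m = (F_max+F_min)/2 = 946 N
τ_a = K_W·8F_aD/(πd³) = 1.1119 × 145.62 = 161.91 MPa
τ_m = K_s·8F_mD/(πd³) = 1.0391 × 217.29 = 225.79 MPa
Soderberg: 1/n_f = τ_a/S_se + τ_m/S_sy = 161.91/493 + 225.79/926 = 0.32842 + 0.24384 = 0.57226
n_f = 1/0.57226 = 1.747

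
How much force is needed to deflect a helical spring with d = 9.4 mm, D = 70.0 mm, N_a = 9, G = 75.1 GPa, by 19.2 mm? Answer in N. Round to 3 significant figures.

456 N

k = Gd⁴/(8D³N_a) = (75.1×10³)(9.4⁴)/(8·70.0³·9) = 23.742 N/mm
F = k·δ = 23.742 × 19.2 = 455.85 N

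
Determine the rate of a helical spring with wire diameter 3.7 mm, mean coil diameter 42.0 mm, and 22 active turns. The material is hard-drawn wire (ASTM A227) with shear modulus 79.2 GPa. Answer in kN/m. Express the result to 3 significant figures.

k = Gd⁴/(8D³N_a) = (79.2×10³ × 3.7⁴) / (8 × 42.0³ × 22)
  = 1.48434e+07 / 1.30395e+07 = 1.1383 N/mm

1.14 kN/m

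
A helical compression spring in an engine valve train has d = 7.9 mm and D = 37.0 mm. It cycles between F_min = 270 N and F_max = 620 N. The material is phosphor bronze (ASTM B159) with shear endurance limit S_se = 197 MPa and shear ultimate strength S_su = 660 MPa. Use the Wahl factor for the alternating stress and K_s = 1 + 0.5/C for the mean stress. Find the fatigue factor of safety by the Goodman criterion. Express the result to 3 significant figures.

C = D/d = 37.0/7.9 = 4.6835; K_W = (4C−1)/(4C−4)+0.615/C = 1.3349; K_s = 1+0.5/C = 1.1068
F_a = (F_max−F_min)/2 = 175 N; F_m = (F_max+F_min)/2 = 445 N
τ_a = K_W·8F_aD/(πd³) = 1.3349 × 33.442 = 44.643 MPa
τ_m = K_s·8F_mD/(πd³) = 1.1068 × 85.039 = 94.118 MPa
Goodman: 1/n_f = τ_a/S_se + τ_m/S_su = 44.643/197 + 94.118/660 = 0.22661 + 0.14260 = 0.36922
n_f = 1/0.36922 = 2.708

2.71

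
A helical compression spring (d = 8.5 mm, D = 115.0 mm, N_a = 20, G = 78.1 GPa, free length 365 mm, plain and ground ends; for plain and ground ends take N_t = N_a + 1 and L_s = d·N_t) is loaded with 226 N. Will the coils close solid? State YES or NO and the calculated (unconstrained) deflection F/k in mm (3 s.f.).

k = Gd⁴/(8D³N_a) = (78.1×10³)(8.5⁴)/(8·115.0³·20) = 1.6754 N/mm
N_t = 21; L_s = 8.5·21 = 178.5 mm; δ_solid = L₀ − L_s = 365 − 178.5 = 186.5 mm
δ = F/k = 226/1.6754 = 134.89 mm
δ < δ_solid → spring does not go solid

NO, δ = 135 mm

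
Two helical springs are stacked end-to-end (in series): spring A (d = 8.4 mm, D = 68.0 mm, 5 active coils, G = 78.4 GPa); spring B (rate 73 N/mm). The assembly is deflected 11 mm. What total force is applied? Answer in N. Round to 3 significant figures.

240 N

k_A = Gd⁴/(8D³N_a) = (78.4×10³)(8.4⁴)/(8·68.0³·5) = 31.035 N/mm
Series: 1/k_eq = 1/31.035 + 1/73 = 0.045921; k_eq = 21.777 N/mm
F = k_eq·δ = 21.777·11 = 239.54 N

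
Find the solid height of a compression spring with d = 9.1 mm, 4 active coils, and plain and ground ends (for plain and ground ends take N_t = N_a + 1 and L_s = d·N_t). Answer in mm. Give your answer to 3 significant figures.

45.5 mm

plain and ground ends: N_t = N_a + 1 = 4 + 1 = 5
L_s = d·N_t = 9.1 × 5 = 45.5 mm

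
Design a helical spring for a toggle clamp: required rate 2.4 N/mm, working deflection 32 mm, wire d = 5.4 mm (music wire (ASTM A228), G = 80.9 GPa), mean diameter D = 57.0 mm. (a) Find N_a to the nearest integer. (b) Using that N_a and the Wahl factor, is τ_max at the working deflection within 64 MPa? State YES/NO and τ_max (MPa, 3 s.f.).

(a) 19 coils; (b) NO, τ_max = 81.9 MPa

N_a = Gd⁴/(8D³k) = (80.9×10³)(5.4⁴)/(8·57.0³·2.4) = 19.35 → N_a = 19
Actual rate k = Gd⁴/(8D³·19) = 2.4437 N/mm
Working load F = kδ = 2.4437·32 = 78.2 N
C = 57.0/5.4 = 10.5556; K_W = (4C−1)/(4C−4)+0.615/C = 1.1368
τ_max = K_W·8FD/(πd³) = 1.1368·72.084 = 81.942 MPa
τ_max > 64 MPa → exceeds allowable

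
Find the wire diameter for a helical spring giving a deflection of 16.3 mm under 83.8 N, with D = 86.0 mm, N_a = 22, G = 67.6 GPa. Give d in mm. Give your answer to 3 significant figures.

Required rate k = F/δ = 83.8/16.3 = 5.1411 N/mm
d = (8D³N_a·k / G)^(1/4) = (8·86.0³·22·5.1411 / (67.6×10³))^0.25
  = (8513.7)^0.25 = 9.6057 mm

9.61 mm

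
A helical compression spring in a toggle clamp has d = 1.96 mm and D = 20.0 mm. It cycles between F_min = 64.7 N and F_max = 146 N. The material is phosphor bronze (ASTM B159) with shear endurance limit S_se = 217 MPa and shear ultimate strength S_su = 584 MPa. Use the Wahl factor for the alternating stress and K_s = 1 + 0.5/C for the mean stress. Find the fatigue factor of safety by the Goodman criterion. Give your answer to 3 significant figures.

C = D/d = 20.0/1.96 = 10.2041; K_W = (4C−1)/(4C−4)+0.615/C = 1.1418; K_s = 1+0.5/C = 1.0490
F_a = (F_max−F_min)/2 = 40.65 N; F_m = (F_max+F_min)/2 = 105.35 N
τ_a = K_W·8F_aD/(πd³) = 1.1418 × 274.96 = 313.93 MPa
τ_m = K_s·8F_mD/(πd³) = 1.0490 × 712.58 = 747.5 MPa
Goodman: 1/n_f = τ_a/S_se + τ_m/S_su = 313.93/217 + 747.5/584 = 1.44669 + 1.27997 = 2.7267
n_f = 1/2.7267 = 0.3667

0.367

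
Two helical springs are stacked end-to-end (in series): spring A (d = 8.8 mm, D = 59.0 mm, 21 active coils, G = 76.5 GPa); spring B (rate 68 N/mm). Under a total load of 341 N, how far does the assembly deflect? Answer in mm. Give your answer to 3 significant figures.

30.7 mm

k_A = Gd⁴/(8D³N_a) = (76.5×10³)(8.8⁴)/(8·59.0³·21) = 13.296 N/mm
Series: 1/k_eq = 1/13.296 + 1/68 = 0.089915; k_eq = 11.122 N/mm
δ = F/k_eq = 341/11.122 = 30.661 mm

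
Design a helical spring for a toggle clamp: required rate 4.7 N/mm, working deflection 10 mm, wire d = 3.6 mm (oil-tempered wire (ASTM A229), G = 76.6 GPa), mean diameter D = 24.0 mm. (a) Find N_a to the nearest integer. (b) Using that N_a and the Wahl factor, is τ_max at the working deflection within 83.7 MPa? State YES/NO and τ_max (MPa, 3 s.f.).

(a) 25 coils; (b) YES, τ_max = 74.6 MPa

N_a = Gd⁴/(8D³k) = (76.6×10³)(3.6⁴)/(8·24.0³·4.7) = 24.75 → N_a = 25
Actual rate k = Gd⁴/(8D³·25) = 4.6535 N/mm
Working load F = kδ = 4.6535·10 = 46.535 N
C = 24.0/3.6 = 6.6667; K_W = (4C−1)/(4C−4)+0.615/C = 1.2246
τ_max = K_W·8FD/(πd³) = 1.2246·60.956 = 74.647 MPa
τ_max ≤ 83.7 MPa → acceptable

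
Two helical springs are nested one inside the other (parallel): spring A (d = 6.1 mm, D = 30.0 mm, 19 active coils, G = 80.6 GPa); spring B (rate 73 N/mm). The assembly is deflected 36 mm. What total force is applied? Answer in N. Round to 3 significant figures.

k_A = Gd⁴/(8D³N_a) = (80.6×10³)(6.1⁴)/(8·30.0³·19) = 27.192 N/mm
Parallel: k_eq = 27.192 + 73 = 100.19 N/mm
F = k_eq·δ = 100.19·36 = 3606.9 N

3610 N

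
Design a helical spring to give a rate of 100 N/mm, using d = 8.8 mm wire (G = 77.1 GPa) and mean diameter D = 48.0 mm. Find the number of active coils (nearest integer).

N_a = Gd⁴/(8D³k) = (77.1×10³ × 8.8⁴)/(8 × 48.0³ × 100)
    = 4.62365e+08 / 8.84736e+07 = 5.226 → 5 coils

5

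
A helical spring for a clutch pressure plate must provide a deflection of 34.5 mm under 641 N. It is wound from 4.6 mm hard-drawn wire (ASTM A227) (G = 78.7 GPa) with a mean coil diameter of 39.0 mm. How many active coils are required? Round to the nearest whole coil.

4

Required rate k = F/δ = 641/34.5 = 18.58 N/mm
N_a = Gd⁴/(8D³k) = (78.7×10³ × 4.6⁴)/(8 × 39.0³ × 18.58)
    = 3.52376e+07 / 8.81704e+06 = 3.997 → 4 coils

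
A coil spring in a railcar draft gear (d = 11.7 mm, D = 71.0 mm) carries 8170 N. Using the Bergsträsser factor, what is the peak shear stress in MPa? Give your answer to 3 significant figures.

Spring index C = D/d = 71.0/11.7 = 6.0684
K_B = (4C+2)/(4C−3) = 26.274/21.274 = 1.2350
τ₀ = 8FD/(πd³) = 8·8170·71.0/(π·11.7³) = 4.64056e+06/5031.6 = 922.28 MPa
τ_max = K·τ₀ = 1.2350 × 922.28 = 1139 MPa

1140 MPa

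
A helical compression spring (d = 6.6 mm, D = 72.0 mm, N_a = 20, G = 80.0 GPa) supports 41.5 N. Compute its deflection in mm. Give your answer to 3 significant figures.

16.3 mm

k = Gd⁴/(8D³N_a) = (80.0×10³)(6.6⁴)/(8·72.0³·20) = 2.5418 N/mm
δ = F/k = 41.5 / 2.5418 = 16.327 mm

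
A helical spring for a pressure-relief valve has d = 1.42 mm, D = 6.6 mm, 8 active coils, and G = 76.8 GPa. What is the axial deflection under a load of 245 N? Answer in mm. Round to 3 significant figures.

k = Gd⁴/(8D³N_a) = (76.8×10³)(1.42⁴)/(8·6.6³·8) = 16.971 N/mm
δ = F/k = 245 / 16.971 = 14.437 mm

14.4 mm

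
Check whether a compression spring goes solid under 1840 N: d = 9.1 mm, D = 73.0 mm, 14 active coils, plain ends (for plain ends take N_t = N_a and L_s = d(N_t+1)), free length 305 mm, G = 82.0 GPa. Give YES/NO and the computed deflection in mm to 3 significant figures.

NO, δ = 143 mm

k = Gd⁴/(8D³N_a) = (82.0×10³)(9.1⁴)/(8·73.0³·14) = 12.906 N/mm
N_t = 14; L_s = 9.1·15 = 136.5 mm; δ_solid = L₀ − L_s = 305 − 136.5 = 168.5 mm
δ = F/k = 1840/12.906 = 142.57 mm
δ < δ_solid → spring does not go solid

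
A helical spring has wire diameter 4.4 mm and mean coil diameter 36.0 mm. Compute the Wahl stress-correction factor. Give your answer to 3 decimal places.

1.180

C = D/d = 36.0/4.4 = 8.1818
K_W = (4C−1)/(4C−4) + 0.615/C = 31.727/28.727 + 0.0752 = 1.1796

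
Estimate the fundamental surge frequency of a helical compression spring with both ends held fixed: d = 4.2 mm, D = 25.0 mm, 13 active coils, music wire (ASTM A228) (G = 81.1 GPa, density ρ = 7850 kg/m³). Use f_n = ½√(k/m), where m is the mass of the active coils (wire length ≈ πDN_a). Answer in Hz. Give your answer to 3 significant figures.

k = Gd⁴/(8D³N_a) = (81.1×10³)(4.2⁴)/(8·25.0³·13) = 15.53 N/mm = 15530 N/m
Wire length L = πDN_a = π·25.0·13 = 1021 mm
m = ρ·(πd²/4)·L = 7850 × 13.854×10⁻⁶ m² × 1.021 m = 0.11104 kg
f_n = ½√(k/m) = 0.5·√(15530/0.11104) = 0.5·√(1.3985e+05) = 186.98 Hz

187 Hz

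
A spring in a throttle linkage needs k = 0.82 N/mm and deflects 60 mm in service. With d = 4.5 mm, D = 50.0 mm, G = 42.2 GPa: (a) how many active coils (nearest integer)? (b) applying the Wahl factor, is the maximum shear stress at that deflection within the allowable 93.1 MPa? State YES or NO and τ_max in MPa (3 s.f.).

N_a = Gd⁴/(8D³k) = (42.2×10³)(4.5⁴)/(8·50.0³·0.82) = 21.1 → N_a = 21
Actual rate k = Gd⁴/(8D³·21) = 0.82403 N/mm
Working load F = kδ = 0.82403·60 = 49.442 N
C = 50.0/4.5 = 11.1111; K_W = (4C−1)/(4C−4)+0.615/C = 1.1295
τ_max = K_W·8FD/(πd³) = 1.1295·69.082 = 78.03 MPa
τ_max ≤ 93.1 MPa → acceptable

(a) 21 coils; (b) YES, τ_max = 78.0 MPa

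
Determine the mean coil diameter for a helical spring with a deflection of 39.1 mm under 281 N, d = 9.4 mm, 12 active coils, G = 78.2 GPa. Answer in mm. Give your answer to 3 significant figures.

96.0 mm

Required rate k = F/δ = 281/39.1 = 7.1867 N/mm
D = (Gd⁴/(8N_a·k))^(1/3) = (78.2×10³·9.4⁴/(8·12·7.1867))^(1/3)
  = (884947)^(1/3) = 96.0076 mm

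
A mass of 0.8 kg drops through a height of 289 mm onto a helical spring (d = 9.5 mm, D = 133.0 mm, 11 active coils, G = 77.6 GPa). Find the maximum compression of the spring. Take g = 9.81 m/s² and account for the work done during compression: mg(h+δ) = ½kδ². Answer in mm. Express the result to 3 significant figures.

k = Gd⁴/(8D³N_a) = (77.6×10³)(9.5⁴)/(8·133.0³·11) = 3.0529 N/mm
W = mg = 0.8 × 9.81 = 7.848 N
½kδ² − Wδ − Wh = 0 → δ = (W + √(W² + 2kWh))/k
δ = (7.848 + √(61.591 + 13848.6))/3.0529 = (7.848 + 117.94)/3.0529 = 41.203 mm

41.2 mm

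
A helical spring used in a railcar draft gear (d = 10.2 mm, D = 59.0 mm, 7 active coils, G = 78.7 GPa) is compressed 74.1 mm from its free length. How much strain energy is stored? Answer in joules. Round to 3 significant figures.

203 J

k = Gd⁴/(8D³N_a) = (78.7×10³)(10.2⁴)/(8·59.0³·7) = 74.068 N/mm
U = ½kδ² = 0.5 × 74.068 × 74.1² = 2.0335e+05 N·mm = 203.35 J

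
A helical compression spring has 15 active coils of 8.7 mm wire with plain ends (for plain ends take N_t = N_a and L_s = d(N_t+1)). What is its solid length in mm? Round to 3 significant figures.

plain ends: N_t = N_a = 15
L_s = d·(N_t+1) = 8.7 × 16 = 139.2 mm

139 mm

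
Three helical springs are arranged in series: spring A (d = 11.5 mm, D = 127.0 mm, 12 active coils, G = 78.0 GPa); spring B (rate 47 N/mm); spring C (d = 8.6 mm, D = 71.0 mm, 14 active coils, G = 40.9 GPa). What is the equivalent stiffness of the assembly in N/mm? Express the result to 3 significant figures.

2.90 N/mm

k_A = Gd⁴/(8D³N_a) = (78.0×10³)(11.5⁴)/(8·127.0³·12) = 6.9375 N/mm
k_C = Gd⁴/(8D³N_a) = (40.9×10³)(8.6⁴)/(8·71.0³·14) = 5.5812 N/mm
Series: 1/k_eq = 1/6.9375 + 1/47 + 1/5.5812 = 0.34459; k_eq = 2.902 N/mm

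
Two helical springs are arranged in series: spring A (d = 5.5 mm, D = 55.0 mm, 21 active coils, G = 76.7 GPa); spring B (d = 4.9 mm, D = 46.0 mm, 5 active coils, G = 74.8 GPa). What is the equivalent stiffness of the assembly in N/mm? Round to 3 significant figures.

k_A = Gd⁴/(8D³N_a) = (76.7×10³)(5.5⁴)/(8·55.0³·21) = 2.511 N/mm
k_B = Gd⁴/(8D³N_a) = (74.8×10³)(4.9⁴)/(8·46.0³·5) = 11.075 N/mm
Series: 1/k_eq = 1/2.511 + 1/11.075 = 0.48854; k_eq = 2.0469 N/mm

2.05 N/mm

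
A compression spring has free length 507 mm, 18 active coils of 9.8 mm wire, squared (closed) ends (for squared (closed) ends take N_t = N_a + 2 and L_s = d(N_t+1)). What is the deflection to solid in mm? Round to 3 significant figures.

301 mm

N_t = 20; L_s = 9.8·21 = 205.8 mm
δ_solid = L₀ − L_s = 507 − 205.8 = 301.2 mm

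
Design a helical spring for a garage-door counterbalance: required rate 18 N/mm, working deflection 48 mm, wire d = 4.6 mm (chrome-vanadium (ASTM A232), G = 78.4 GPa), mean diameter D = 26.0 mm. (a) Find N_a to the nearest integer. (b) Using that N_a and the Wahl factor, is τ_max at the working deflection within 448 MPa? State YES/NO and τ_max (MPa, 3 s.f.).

N_a = Gd⁴/(8D³k) = (78.4×10³)(4.6⁴)/(8·26.0³·18) = 13.87 → N_a = 14
Actual rate k = Gd⁴/(8D³·14) = 17.832 N/mm
Working load F = kδ = 17.832·48 = 855.95 N
C = 26.0/4.6 = 5.6522; K_W = (4C−1)/(4C−4)+0.615/C = 1.2700
τ_max = K_W·8FD/(πd³) = 1.2700·582.22 = 739.44 MPa
τ_max > 448 MPa → exceeds allowable

(a) 14 coils; (b) NO, τ_max = 739 MPa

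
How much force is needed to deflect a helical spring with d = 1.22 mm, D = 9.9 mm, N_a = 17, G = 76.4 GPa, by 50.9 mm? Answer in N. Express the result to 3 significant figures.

k = Gd⁴/(8D³N_a) = (76.4×10³)(1.22⁴)/(8·9.9³·17) = 1.2826 N/mm
F = k·δ = 1.2826 × 50.9 = 65.284 N

65.3 N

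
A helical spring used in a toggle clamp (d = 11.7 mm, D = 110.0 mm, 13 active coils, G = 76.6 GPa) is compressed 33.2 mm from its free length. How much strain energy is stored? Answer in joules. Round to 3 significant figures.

k = Gd⁴/(8D³N_a) = (76.6×10³)(11.7⁴)/(8·110.0³·13) = 10.37 N/mm
U = ½kδ² = 0.5 × 10.37 × 33.2² = 5714.9 N·mm = 5.7149 J

5.71 J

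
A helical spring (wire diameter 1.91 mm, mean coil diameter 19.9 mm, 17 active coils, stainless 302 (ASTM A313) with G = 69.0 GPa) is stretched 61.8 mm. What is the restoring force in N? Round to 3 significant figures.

k = Gd⁴/(8D³N_a) = (69.0×10³)(1.91⁴)/(8·19.9³·17) = 0.85681 N/mm
F = k·δ = 0.85681 × 61.8 = 52.951 N

53.0 N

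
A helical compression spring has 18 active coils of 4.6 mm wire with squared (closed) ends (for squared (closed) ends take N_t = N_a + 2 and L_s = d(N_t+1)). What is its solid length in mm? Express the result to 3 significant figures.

squared (closed) ends: N_t = N_a + 2 = 18 + 2 = 20
L_s = d·(N_t+1) = 4.6 × 21 = 96.6 mm

96.6 mm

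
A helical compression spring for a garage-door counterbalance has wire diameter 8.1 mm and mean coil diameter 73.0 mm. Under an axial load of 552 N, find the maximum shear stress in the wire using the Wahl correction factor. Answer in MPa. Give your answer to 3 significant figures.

224 MPa

Spring index C = D/d = 73.0/8.1 = 9.0123
K_W = (4C−1)/(4C−4) + 0.615/C = 35.049/32.049 + 0.0682 = 1.1618
τ₀ = 8FD/(πd³) = 8·552·73.0/(π·8.1³) = 322368/1669.6 = 193.08 MPa
τ_max = K·τ₀ = 1.1618 × 193.08 = 224.33 MPa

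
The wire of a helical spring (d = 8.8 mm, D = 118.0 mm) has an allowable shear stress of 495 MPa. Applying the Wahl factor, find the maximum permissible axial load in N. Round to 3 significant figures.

1010 N

C = D/d = 118.0/8.8 = 13.4091
K_W = (4C−1)/(4C−4) + 0.615/C = 52.636/49.636 + 0.0459 = 1.1063
τ_max = K·8FD/(πd³) → F_max = τ_allow·πd³/(8DK)
F_max = 495·π·8.8³/(8·118.0·1.1063) = 1.0597e+06/1044.4 = 1014.7 N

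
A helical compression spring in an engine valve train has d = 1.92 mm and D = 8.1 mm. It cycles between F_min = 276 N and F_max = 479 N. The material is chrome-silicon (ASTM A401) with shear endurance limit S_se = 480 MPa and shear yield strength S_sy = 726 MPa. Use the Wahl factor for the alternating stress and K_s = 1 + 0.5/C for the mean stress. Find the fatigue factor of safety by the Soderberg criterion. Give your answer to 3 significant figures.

C = D/d = 8.1/1.92 = 4.2188; K_W = (4C−1)/(4C−4)+0.615/C = 1.3788; K_s = 1+0.5/C = 1.1185
F_a = (F_max−F_min)/2 = 101.5 N; F_m = (F_max+F_min)/2 = 377.5 N
τ_a = K_W·8F_aD/(πd³) = 1.3788 × 295.79 = 407.84 MPa
τ_m = K_s·8F_mD/(πd³) = 1.1185 × 1100.1 = 1230.5 MPa
Soderberg: 1/n_f = τ_a/S_se + τ_m/S_sy = 407.84/480 + 1230.5/726 = 0.84966 + 1.69490 = 2.5446
n_f = 1/2.5446 = 0.393

0.393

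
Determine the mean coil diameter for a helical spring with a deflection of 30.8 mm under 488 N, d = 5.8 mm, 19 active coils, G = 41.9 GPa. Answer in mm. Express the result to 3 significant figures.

27.0 mm

Required rate k = F/δ = 488/30.8 = 15.844 N/mm
D = (Gd⁴/(8N_a·k))^(1/3) = (41.9×10³·5.8⁴/(8·19·15.844))^(1/3)
  = (19688.5)^(1/3) = 27.0025 mm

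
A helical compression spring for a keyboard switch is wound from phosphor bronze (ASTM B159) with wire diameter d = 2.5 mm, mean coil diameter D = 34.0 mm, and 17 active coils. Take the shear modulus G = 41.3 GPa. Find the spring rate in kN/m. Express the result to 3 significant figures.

k = Gd⁴/(8D³N_a) = (41.3×10³ × 2.5⁴) / (8 × 34.0³ × 17)
  = 1.61328e+06 / 5.34534e+06 = 0.30181 N/mm

0.302 kN/m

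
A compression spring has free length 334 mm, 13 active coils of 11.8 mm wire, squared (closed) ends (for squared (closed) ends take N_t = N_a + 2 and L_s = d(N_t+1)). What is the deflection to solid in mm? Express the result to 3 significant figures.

145 mm

N_t = 15; L_s = 11.8·16 = 188.8 mm
δ_solid = L₀ − L_s = 334 − 188.8 = 145.2 mm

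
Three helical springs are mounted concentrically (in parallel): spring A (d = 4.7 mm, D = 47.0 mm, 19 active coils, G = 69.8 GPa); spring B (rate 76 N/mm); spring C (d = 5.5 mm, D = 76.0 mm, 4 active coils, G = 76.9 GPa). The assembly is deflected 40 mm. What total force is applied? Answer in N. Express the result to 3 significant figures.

3330 N

k_A = Gd⁴/(8D³N_a) = (69.8×10³)(4.7⁴)/(8·47.0³·19) = 2.1583 N/mm
k_C = Gd⁴/(8D³N_a) = (76.9×10³)(5.5⁴)/(8·76.0³·4) = 5.0094 N/mm
Parallel: k_eq = 2.1583 + 76 + 5.0094 = 83.168 N/mm
F = k_eq·δ = 83.168·40 = 3326.7 N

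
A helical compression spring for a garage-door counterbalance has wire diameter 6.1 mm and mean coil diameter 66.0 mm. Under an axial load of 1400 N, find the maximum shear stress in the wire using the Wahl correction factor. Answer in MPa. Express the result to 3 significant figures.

1170 MPa

Spring index C = D/d = 66.0/6.1 = 10.8197
K_W = (4C−1)/(4C−4) + 0.615/C = 42.279/39.279 + 0.0568 = 1.1332
τ₀ = 8FD/(πd³) = 8·1400·66.0/(π·6.1³) = 739200/713.08 = 1036.6 MPa
τ_max = K·τ₀ = 1.1332 × 1036.6 = 1174.7 MPa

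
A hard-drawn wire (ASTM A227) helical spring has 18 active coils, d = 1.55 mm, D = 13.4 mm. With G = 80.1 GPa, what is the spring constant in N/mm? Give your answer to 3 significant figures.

1.33 N/mm

k = Gd⁴/(8D³N_a) = (80.1×10³ × 1.55⁴) / (8 × 13.4³ × 18)
  = 462338 / 346479 = 1.3344 N/mm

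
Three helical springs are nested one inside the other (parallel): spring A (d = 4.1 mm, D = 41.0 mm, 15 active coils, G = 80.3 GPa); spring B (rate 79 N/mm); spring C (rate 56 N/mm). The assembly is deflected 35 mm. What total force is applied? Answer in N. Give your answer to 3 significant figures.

k_A = Gd⁴/(8D³N_a) = (80.3×10³)(4.1⁴)/(8·41.0³·15) = 2.7436 N/mm
Parallel: k_eq = 2.7436 + 79 + 56 = 137.74 N/mm
F = k_eq·δ = 137.74·35 = 4821 N

4820 N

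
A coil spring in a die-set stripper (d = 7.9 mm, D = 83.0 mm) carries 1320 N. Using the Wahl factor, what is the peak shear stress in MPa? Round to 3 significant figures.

644 MPa

Spring index C = D/d = 83.0/7.9 = 10.5063
K_W = (4C−1)/(4C−4) + 0.615/C = 41.025/38.025 + 0.0585 = 1.1374
τ₀ = 8FD/(πd³) = 8·1320·83.0/(π·7.9³) = 876480/1548.9 = 565.86 MPa
τ_max = K·τ₀ = 1.1374 × 565.86 = 643.63 MPa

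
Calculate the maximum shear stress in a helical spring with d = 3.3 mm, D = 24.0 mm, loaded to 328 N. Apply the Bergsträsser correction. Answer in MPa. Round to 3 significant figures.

Spring index C = D/d = 24.0/3.3 = 7.2727
K_B = (4C+2)/(4C−3) = 31.091/26.091 = 1.1916
τ₀ = 8FD/(πd³) = 8·328·24.0/(π·3.3³) = 62976/112.9 = 557.81 MPa
τ_max = K·τ₀ = 1.1916 × 557.81 = 664.7 MPa

665 MPa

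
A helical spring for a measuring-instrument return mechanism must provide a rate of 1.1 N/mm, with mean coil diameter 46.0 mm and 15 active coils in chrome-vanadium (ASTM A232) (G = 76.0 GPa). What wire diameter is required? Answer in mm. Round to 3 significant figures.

3.61 mm

d = (8D³N_a·k / G)^(1/4) = (8·46.0³·15·1.1 / (76.0×10³))^0.25
  = (169.06)^0.25 = 3.6059 mm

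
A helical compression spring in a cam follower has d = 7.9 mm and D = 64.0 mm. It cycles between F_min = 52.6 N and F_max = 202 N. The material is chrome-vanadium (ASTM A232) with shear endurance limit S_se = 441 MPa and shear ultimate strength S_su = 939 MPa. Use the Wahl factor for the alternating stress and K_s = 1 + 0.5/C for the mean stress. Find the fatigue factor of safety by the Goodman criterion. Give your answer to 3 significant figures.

C = D/d = 64.0/7.9 = 8.1013; K_W = (4C−1)/(4C−4)+0.615/C = 1.1815; K_s = 1+0.5/C = 1.0617
F_a = (F_max−F_min)/2 = 74.7 N; F_m = (F_max+F_min)/2 = 127.3 N
τ_a = K_W·8F_aD/(πd³) = 1.1815 × 24.692 = 29.175 MPa
τ_m = K_s·8F_mD/(πd³) = 1.0617 × 42.079 = 44.676 MPa
Goodman: 1/n_f = τ_a/S_se + τ_m/S_su = 29.175/441 + 44.676/939 = 0.06616 + 0.04758 = 0.11373
n_f = 1/0.11373 = 8.792

8.79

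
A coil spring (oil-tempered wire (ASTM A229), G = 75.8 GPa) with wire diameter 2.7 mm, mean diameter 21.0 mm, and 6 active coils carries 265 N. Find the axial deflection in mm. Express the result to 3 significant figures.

k = Gd⁴/(8D³N_a) = (75.8×10³)(2.7⁴)/(8·21.0³·6) = 9.062 N/mm
δ = F/k = 265 / 9.062 = 29.243 mm

29.2 mm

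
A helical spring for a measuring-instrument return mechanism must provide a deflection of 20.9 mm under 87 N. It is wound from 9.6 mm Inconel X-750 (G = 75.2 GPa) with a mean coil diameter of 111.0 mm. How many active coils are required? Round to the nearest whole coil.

14

Required rate k = F/δ = 87/20.9 = 4.1627 N/mm
N_a = Gd⁴/(8D³k) = (75.2×10³ × 9.6⁴)/(8 × 111.0³ × 4.1627)
    = 6.38709e+08 / 4.55441e+07 = 14.02 → 14 coils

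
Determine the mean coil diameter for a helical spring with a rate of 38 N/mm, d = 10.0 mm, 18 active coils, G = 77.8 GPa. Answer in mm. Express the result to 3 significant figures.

52.2 mm

D = (Gd⁴/(8N_a·k))^(1/3) = (77.8×10³·10.0⁴/(8·18·38))^(1/3)
  = (142178)^(1/3) = 52.1929 mm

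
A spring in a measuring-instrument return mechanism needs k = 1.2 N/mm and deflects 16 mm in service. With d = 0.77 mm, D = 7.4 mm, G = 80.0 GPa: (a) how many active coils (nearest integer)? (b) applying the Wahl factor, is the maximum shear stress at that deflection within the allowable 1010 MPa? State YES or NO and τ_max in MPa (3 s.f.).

N_a = Gd⁴/(8D³k) = (80.0×10³)(0.77⁴)/(8·7.4³·1.2) = 7.229 → N_a = 7
Actual rate k = Gd⁴/(8D³·7) = 1.2393 N/mm
Working load F = kδ = 1.2393·16 = 19.828 N
C = 7.4/0.77 = 9.6104; K_W = (4C−1)/(4C−4)+0.615/C = 1.1511
τ_max = K_W·8FD/(πd³) = 1.1511·818.44 = 942.11 MPa
τ_max ≤ 1010 MPa → acceptable

(a) 7 coils; (b) YES, τ_max = 942 MPa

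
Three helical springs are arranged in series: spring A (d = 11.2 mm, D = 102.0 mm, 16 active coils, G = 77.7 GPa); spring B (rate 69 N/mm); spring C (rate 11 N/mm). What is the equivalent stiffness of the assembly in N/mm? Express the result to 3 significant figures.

k_A = Gd⁴/(8D³N_a) = (77.7×10³)(11.2⁴)/(8·102.0³·16) = 9.0008 N/mm
Series: 1/k_eq = 1/9.0008 + 1/69 + 1/11 = 0.2165; k_eq = 4.6189 N/mm

4.62 N/mm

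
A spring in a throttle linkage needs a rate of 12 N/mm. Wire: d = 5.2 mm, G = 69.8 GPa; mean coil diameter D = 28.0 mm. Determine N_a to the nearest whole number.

N_a = Gd⁴/(8D³k) = (69.8×10³ × 5.2⁴)/(8 × 28.0³ × 12)
    = 5.10351e+07 / 2.10739e+06 = 24.22 → 24 coils

24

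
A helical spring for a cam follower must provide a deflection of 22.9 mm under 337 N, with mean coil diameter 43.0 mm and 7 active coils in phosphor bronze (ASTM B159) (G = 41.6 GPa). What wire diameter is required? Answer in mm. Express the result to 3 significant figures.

6.30 mm

Required rate k = F/δ = 337/22.9 = 14.716 N/mm
d = (8D³N_a·k / G)^(1/4) = (8·43.0³·7·14.716 / (41.6×10³))^0.25
  = (1575.1)^0.25 = 6.2998 mm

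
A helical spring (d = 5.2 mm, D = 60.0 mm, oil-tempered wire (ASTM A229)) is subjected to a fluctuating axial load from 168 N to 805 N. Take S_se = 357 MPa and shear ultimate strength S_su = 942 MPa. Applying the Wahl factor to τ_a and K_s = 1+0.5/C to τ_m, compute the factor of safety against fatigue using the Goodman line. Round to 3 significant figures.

0.597

C = D/d = 60.0/5.2 = 11.5385; K_W = (4C−1)/(4C−4)+0.615/C = 1.1245; K_s = 1+0.5/C = 1.0433
F_a = (F_max−F_min)/2 = 318.5 N; F_m = (F_max+F_min)/2 = 486.5 N
τ_a = K_W·8F_aD/(πd³) = 1.1245 × 346.09 = 389.17 MPa
τ_m = K_s·8F_mD/(πd³) = 1.0433 × 528.65 = 551.55 MPa
Goodman: 1/n_f = τ_a/S_se + τ_m/S_su = 389.17/357 + 551.55/942 = 1.09011 + 0.58551 = 1.6756
n_f = 1/1.6756 = 0.5968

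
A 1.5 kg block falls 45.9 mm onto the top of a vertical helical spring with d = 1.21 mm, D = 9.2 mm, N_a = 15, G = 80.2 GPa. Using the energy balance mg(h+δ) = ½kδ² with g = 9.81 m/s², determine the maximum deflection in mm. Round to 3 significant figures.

k = Gd⁴/(8D³N_a) = (80.2×10³)(1.21⁴)/(8·9.2³·15) = 1.8398 N/mm
W = mg = 1.5 × 9.81 = 14.715 N
½kδ² − Wδ − Wh = 0 → δ = (W + √(W² + 2kWh))/k
δ = (14.715 + √(216.53 + 2485.27))/1.8398 = (14.715 + 51.979)/1.8398 = 36.251 mm

36.3 mm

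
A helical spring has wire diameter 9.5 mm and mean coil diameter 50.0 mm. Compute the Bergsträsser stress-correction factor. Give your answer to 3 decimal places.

C = D/d = 50.0/9.5 = 5.2632
K_B = (4C+2)/(4C−3) = 23.053/18.053 = 1.2770

1.277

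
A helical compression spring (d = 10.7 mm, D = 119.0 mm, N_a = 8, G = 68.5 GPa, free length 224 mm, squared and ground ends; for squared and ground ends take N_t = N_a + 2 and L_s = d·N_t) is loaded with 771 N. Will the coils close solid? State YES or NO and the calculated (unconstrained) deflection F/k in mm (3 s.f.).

NO, δ = 92.6 mm

k = Gd⁴/(8D³N_a) = (68.5×10³)(10.7⁴)/(8·119.0³·8) = 8.3254 N/mm
N_t = 10; L_s = 10.7·10 = 107 mm; δ_solid = L₀ − L_s = 224 − 107 = 117 mm
δ = F/k = 771/8.3254 = 92.608 mm
δ < δ_solid → spring does not go solid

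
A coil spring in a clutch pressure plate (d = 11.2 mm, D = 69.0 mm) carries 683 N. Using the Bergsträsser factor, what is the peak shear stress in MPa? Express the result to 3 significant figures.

Spring index C = D/d = 69.0/11.2 = 6.1607
K_B = (4C+2)/(4C−3) = 26.643/21.643 = 1.2310
τ₀ = 8FD/(πd³) = 8·683·69.0/(π·11.2³) = 377016/4413.7 = 85.419 MPa
τ_max = K·τ₀ = 1.2310 × 85.419 = 105.15 MPa

105 MPa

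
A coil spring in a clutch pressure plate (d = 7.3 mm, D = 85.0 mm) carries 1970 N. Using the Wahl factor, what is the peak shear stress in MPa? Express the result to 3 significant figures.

Spring index C = D/d = 85.0/7.3 = 11.6438
K_W = (4C−1)/(4C−4) + 0.615/C = 45.575/42.575 + 0.0528 = 1.1233
τ₀ = 8FD/(πd³) = 8·1970·85.0/(π·7.3³) = 1.3396e+06/1222.1 = 1096.1 MPa
τ_max = K·τ₀ = 1.1233 × 1096.1 = 1231.2 MPa

1230 MPa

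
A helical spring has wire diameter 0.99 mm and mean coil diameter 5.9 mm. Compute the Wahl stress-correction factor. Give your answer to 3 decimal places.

C = D/d = 5.9/0.99 = 5.9596
K_W = (4C−1)/(4C−4) + 0.615/C = 22.838/19.838 + 0.1032 = 1.2544

1.254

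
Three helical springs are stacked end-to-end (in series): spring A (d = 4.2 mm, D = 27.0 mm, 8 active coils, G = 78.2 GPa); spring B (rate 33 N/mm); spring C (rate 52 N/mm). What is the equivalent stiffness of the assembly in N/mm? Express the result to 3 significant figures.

k_A = Gd⁴/(8D³N_a) = (78.2×10³)(4.2⁴)/(8·27.0³·8) = 19.317 N/mm
Series: 1/k_eq = 1/19.317 + 1/33 + 1/52 = 0.1013; k_eq = 9.8714 N/mm

9.87 N/mm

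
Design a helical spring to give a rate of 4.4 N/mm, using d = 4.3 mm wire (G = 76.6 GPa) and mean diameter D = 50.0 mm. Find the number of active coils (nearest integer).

N_a = Gd⁴/(8D³k) = (76.6×10³ × 4.3⁴)/(8 × 50.0³ × 4.4)
    = 2.6188e+07 / 4.4e+06 = 5.952 → 6 coils

6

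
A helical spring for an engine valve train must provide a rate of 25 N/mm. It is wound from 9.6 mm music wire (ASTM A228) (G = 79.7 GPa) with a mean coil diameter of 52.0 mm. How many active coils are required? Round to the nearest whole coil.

N_a = Gd⁴/(8D³k) = (79.7×10³ × 9.6⁴)/(8 × 52.0³ × 25)
    = 6.76929e+08 / 2.81216e+07 = 24.07 → 24 coils

24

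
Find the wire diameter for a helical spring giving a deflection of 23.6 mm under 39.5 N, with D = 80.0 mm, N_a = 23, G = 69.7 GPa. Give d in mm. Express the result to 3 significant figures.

6.90 mm

Required rate k = F/δ = 39.5/23.6 = 1.6737 N/mm
d = (8D³N_a·k / G)^(1/4) = (8·80.0³·23·1.6737 / (69.7×10³))^0.25
  = (2262.2)^0.25 = 6.8966 mm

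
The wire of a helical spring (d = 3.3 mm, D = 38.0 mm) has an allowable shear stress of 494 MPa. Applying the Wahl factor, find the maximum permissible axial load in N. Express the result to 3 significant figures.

C = D/d = 38.0/3.3 = 11.5152
K_W = (4C−1)/(4C−4) + 0.615/C = 45.061/42.061 + 0.0534 = 1.1247
τ_max = K·8FD/(πd³) → F_max = τ_allow·πd³/(8DK)
F_max = 494·π·3.3³/(8·38.0·1.1247) = 55772/341.92 = 163.12 N

163 N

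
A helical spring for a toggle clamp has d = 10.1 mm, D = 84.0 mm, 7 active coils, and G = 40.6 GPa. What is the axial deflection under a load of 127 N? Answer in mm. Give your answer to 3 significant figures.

9.98 mm

k = Gd⁴/(8D³N_a) = (40.6×10³)(10.1⁴)/(8·84.0³·7) = 12.729 N/mm
δ = F/k = 127 / 12.729 = 9.9774 mm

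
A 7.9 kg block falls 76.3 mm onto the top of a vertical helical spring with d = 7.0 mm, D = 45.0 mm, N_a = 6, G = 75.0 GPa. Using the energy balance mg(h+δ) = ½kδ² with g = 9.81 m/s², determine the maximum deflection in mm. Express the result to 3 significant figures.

18.9 mm

k = Gd⁴/(8D³N_a) = (75.0×10³)(7.0⁴)/(8·45.0³·6) = 41.169 N/mm
W = mg = 7.9 × 9.81 = 77.499 N
½kδ² − Wδ − Wh = 0 → δ = (W + √(W² + 2kWh))/k
δ = (77.499 + √(6006.1 + 486884))/41.169 = (77.499 + 702.06)/41.169 = 18.935 mm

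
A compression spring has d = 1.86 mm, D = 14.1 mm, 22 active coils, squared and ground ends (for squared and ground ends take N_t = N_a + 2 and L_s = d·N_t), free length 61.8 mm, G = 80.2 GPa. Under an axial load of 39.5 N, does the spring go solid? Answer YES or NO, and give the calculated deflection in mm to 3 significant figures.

YES, δ = 20.3 mm

k = Gd⁴/(8D³N_a) = (80.2×10³)(1.86⁴)/(8·14.1³·22) = 1.9456 N/mm
N_t = 24; L_s = 1.86·24 = 44.64 mm; δ_solid = L₀ − L_s = 61.8 − 44.64 = 17.16 mm
δ = F/k = 39.5/1.9456 = 20.302 mm
δ ≥ δ_solid → spring goes solid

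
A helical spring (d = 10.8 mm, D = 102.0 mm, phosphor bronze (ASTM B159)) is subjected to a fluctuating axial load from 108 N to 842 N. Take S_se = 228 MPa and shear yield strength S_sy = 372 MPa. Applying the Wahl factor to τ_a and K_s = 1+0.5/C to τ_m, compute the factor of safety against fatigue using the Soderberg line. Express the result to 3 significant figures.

C = D/d = 102.0/10.8 = 9.4444; K_W = (4C−1)/(4C−4)+0.615/C = 1.1539; K_s = 1+0.5/C = 1.0529
F_a = (F_max−F_min)/2 = 367 N; F_m = (F_max+F_min)/2 = 475 N
τ_a = K_W·8F_aD/(πd³) = 1.1539 × 75.672 = 87.32 MPa
τ_m = K_s·8F_mD/(πd³) = 1.0529 × 97.941 = 103.13 MPa
Soderberg: 1/n_f = τ_a/S_se + τ_m/S_sy = 87.32/228 + 103.13/372 = 0.38298 + 0.27722 = 0.6602
n_f = 1/0.6602 = 1.515

1.51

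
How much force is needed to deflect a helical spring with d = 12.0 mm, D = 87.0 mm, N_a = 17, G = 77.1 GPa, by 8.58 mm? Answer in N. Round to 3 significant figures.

153 N

k = Gd⁴/(8D³N_a) = (77.1×10³)(12.0⁴)/(8·87.0³·17) = 17.852 N/mm
F = k·δ = 17.852 × 8.58 = 153.17 N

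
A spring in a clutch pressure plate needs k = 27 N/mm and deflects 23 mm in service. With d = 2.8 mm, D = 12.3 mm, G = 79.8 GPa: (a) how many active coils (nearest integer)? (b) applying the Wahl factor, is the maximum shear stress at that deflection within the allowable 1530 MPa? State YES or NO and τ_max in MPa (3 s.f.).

(a) 12 coils; (b) YES, τ_max = 1230 MPa

N_a = Gd⁴/(8D³k) = (79.8×10³)(2.8⁴)/(8·12.3³·27) = 12.2 → N_a = 12
Actual rate k = Gd⁴/(8D³·12) = 27.457 N/mm
Working load F = kδ = 27.457·23 = 631.5 N
C = 12.3/2.8 = 4.3929; K_W = (4C−1)/(4C−4)+0.615/C = 1.3611
τ_max = K_W·8FD/(πd³) = 1.3611·901.05 = 1226.4 MPa
τ_max ≤ 1530 MPa → acceptable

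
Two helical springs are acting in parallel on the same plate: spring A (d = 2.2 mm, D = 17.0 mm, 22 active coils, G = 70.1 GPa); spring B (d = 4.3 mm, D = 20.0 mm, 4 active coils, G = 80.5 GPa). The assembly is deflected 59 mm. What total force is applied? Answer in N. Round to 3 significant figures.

6450 N

k_A = Gd⁴/(8D³N_a) = (70.1×10³)(2.2⁴)/(8·17.0³·22) = 1.8991 N/mm
k_B = Gd⁴/(8D³N_a) = (80.5×10³)(4.3⁴)/(8·20.0³·4) = 107.51 N/mm
Parallel: k_eq = 1.8991 + 107.51 = 109.4 N/mm
F = k_eq·δ = 109.4·59 = 6454.9 N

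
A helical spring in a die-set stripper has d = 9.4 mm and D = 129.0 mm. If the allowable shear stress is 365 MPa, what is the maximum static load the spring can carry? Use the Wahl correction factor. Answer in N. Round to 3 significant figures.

836 N

C = D/d = 129.0/9.4 = 13.7234
K_W = (4C−1)/(4C−4) + 0.615/C = 53.894/50.894 + 0.0448 = 1.1038
τ_max = K·8FD/(πd³) → F_max = τ_allow·πd³/(8DK)
F_max = 365·π·9.4³/(8·129.0·1.1038) = 9.5242e+05/1139.1 = 836.13 N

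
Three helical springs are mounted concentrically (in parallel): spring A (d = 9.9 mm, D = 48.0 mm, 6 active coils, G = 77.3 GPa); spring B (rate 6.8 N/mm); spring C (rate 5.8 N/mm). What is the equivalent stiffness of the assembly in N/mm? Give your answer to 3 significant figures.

k_A = Gd⁴/(8D³N_a) = (77.3×10³)(9.9⁴)/(8·48.0³·6) = 139.88 N/mm
Parallel: k_eq = 139.88 + 6.8 + 5.8 = 152.48 N/mm

152 N/mm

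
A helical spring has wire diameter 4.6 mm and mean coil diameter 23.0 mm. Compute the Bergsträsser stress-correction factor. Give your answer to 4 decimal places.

1.2941

C = D/d = 23.0/4.6 = 5.0000
K_B = (4C+2)/(4C−3) = 22.000/17.000 = 1.2941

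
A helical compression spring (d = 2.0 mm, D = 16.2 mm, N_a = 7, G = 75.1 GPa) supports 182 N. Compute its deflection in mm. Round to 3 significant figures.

36.1 mm

k = Gd⁴/(8D³N_a) = (75.1×10³)(2.0⁴)/(8·16.2³·7) = 5.0469 N/mm
δ = F/k = 182 / 5.0469 = 36.062 mm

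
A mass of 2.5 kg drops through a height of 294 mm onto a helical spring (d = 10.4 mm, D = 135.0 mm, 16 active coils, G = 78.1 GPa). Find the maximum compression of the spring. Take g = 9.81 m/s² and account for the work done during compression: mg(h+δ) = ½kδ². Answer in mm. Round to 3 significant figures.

79.5 mm

k = Gd⁴/(8D³N_a) = (78.1×10³)(10.4⁴)/(8·135.0³·16) = 2.9012 N/mm
W = mg = 2.5 × 9.81 = 24.525 N
½kδ² − Wδ − Wh = 0 → δ = (W + √(W² + 2kWh))/k
δ = (24.525 + √(601.48 + 41836.9))/2.9012 = (24.525 + 206.01)/2.9012 = 79.461 mm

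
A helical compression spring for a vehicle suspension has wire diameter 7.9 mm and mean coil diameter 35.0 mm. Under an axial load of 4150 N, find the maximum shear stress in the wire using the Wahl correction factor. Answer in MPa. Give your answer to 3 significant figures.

1020 MPa

Spring index C = D/d = 35.0/7.9 = 4.4304
K_W = (4C−1)/(4C−4) + 0.615/C = 16.722/13.722 + 0.1388 = 1.3574
τ₀ = 8FD/(πd³) = 8·4150·35.0/(π·7.9³) = 1.162e+06/1548.9 = 750.2 MPa
τ_max = K·τ₀ = 1.3574 × 750.2 = 1018.4 MPa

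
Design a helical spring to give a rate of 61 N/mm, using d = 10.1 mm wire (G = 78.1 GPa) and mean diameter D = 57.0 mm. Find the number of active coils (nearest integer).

9

N_a = Gd⁴/(8D³k) = (78.1×10³ × 10.1⁴)/(8 × 57.0³ × 61)
    = 8.12712e+08 / 9.03742e+07 = 8.993 → 9 coils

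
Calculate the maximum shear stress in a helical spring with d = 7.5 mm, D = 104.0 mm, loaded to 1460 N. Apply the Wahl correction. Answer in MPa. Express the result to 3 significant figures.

1010 MPa

Spring index C = D/d = 104.0/7.5 = 13.8667
K_W = (4C−1)/(4C−4) + 0.615/C = 54.467/51.467 + 0.0444 = 1.1026
τ₀ = 8FD/(πd³) = 8·1460·104.0/(π·7.5³) = 1.21472e+06/1325.4 = 916.52 MPa
τ_max = K·τ₀ = 1.1026 × 916.52 = 1010.6 MPa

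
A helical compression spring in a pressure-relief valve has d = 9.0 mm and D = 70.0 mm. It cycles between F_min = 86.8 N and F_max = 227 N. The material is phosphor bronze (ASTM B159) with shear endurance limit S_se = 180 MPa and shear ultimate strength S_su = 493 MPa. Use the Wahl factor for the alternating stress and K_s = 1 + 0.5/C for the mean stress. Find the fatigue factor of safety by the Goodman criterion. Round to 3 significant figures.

5.10

C = D/d = 70.0/9.0 = 7.7778; K_W = (4C−1)/(4C−4)+0.615/C = 1.1897; K_s = 1+0.5/C = 1.0643
F_a = (F_max−F_min)/2 = 70.1 N; F_m = (F_max+F_min)/2 = 156.9 N
τ_a = K_W·8F_aD/(πd³) = 1.1897 × 17.141 = 20.393 MPa
τ_m = K_s·8F_mD/(πd³) = 1.0643 × 38.365 = 40.831 MPa
Goodman: 1/n_f = τ_a/S_se + τ_m/S_su = 20.393/180 + 40.831/493 = 0.11329 + 0.08282 = 0.19611
n_f = 1/0.19611 = 5.099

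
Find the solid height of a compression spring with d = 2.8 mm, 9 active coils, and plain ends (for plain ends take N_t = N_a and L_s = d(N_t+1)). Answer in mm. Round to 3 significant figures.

plain ends: N_t = N_a = 9
L_s = d·(N_t+1) = 2.8 × 10 = 28 mm

28.0 mm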